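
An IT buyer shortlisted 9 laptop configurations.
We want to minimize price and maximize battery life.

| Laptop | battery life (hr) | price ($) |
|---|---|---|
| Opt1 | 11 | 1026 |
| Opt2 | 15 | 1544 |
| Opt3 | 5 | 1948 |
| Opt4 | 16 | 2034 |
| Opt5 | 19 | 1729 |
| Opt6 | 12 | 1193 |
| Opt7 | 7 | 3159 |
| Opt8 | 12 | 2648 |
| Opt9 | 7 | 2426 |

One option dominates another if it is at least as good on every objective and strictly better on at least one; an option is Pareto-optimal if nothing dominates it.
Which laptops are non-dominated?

Opt1: not dominated (best price).
Opt2: not dominated.
Opt3: dominated by Opt1 (battery life 11≥5, price 1026≤1948).
Opt4: dominated by Opt5 (battery life 19≥16, price 1729≤2034).
Opt5: not dominated (best battery life).
Opt6: not dominated.
Opt7: dominated by Opt1 (battery life 11≥7, price 1026≤3159).
Opt8: dominated by Opt2 (battery life 15≥12, price 1544≤2648).
Opt9: dominated by Opt1 (battery life 11≥7, price 1026≤2426).

Opt1, Opt2, Opt5, Opt6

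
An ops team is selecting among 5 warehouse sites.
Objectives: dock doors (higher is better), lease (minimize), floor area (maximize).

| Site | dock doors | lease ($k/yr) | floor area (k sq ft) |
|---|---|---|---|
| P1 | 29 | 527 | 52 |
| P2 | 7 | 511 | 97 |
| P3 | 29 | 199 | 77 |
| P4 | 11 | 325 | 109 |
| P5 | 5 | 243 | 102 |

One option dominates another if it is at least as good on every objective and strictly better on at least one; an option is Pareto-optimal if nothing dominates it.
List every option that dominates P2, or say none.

P4: dock doors 11≥7, lease 325≤511, floor area 109≥97 — dominates P2.
Others (P1, P3, P5) are each worse than P2 on at least one objective.

P4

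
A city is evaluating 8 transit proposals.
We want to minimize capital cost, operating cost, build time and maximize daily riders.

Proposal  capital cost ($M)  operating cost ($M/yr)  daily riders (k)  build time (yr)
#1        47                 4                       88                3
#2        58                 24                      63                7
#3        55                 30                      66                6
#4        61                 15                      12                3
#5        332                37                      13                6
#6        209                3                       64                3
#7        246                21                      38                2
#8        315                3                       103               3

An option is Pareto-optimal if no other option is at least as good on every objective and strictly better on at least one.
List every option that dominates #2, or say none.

#1: capital cost 47≤58, operating cost 4≤24, daily riders 88≥63, build time 3≤7 — dominates #2.
Others (#3, #4, #5, #6, #7, #8) are each worse than #2 on at least one objective.

#1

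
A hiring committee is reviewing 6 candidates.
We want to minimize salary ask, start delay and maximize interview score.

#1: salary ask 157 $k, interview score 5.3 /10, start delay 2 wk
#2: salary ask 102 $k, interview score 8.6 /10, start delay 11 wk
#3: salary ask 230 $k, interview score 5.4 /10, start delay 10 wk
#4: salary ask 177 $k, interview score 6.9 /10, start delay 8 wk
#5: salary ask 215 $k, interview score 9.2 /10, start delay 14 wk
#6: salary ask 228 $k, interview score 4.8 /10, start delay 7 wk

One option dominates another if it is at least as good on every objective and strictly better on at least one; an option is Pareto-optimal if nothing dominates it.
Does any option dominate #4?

#1: worse on interview score (5.3 vs 6.9).
#2: worse on start delay (11 vs 8).
#3: worse on salary ask (230 vs 177).
#5: worse on salary ask (215 vs 177).
#6: worse on salary ask (228 vs 177).
No option is at least as good as #4 on every objective and strictly better on one.

No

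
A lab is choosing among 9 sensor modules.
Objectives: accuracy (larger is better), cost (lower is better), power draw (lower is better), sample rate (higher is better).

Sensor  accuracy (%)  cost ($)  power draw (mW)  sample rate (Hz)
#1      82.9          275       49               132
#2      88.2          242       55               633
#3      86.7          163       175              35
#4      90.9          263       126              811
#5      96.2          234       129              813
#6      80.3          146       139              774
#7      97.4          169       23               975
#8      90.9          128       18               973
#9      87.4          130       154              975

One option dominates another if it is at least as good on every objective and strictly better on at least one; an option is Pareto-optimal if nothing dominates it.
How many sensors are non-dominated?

#1: dominated by #7 (accuracy 97.4≥82.9, cost 169≤275, power draw 23≤49, sample rate 975≥132).
#2: dominated by #7 (accuracy 97.4≥88.2, cost 169≤242, power draw 23≤55, sample rate 975≥633).
#3: dominated by #8 (accuracy 90.9≥86.7, cost 128≤163, power draw 18≤175, sample rate 973≥35).
#4: dominated by #7 (accuracy 97.4≥90.9, cost 169≤263, power draw 23≤126, sample rate 975≥811).
#5: dominated by #7 (accuracy 97.4≥96.2, cost 169≤234, power draw 23≤129, sample rate 975≥813).
#6: dominated by #8 (accuracy 90.9≥80.3, cost 128≤146, power draw 18≤139, sample rate 973≥774).
#7: not dominated (best accuracy).
#8: not dominated (best cost).
#9: not dominated.
Pareto-optimal: #7, #8, #9 → 3.

3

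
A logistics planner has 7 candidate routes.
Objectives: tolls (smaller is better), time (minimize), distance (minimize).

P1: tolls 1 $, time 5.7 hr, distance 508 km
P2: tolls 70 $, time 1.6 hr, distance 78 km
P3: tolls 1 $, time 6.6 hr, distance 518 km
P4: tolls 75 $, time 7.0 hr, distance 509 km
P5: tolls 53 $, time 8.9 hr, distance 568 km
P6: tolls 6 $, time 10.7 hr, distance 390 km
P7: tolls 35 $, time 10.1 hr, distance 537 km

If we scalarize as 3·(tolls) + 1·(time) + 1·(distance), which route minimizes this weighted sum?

P2

P1: 3·1 + 1·5.7 + 1·508 = 516.7
P2: 3·70 + 1·1.6 + 1·78 = 289.6
P3: 3·1 + 1·6.6 + 1·518 = 527.6
P4: 3·75 + 1·7.0 + 1·509 = 741.0
P5: 3·53 + 1·8.9 + 1·568 = 735.9
P6: 3·6 + 1·10.7 + 1·390 = 418.7
P7: 3·35 + 1·10.1 + 1·537 = 652.1
Lowest: P2 at 289.6.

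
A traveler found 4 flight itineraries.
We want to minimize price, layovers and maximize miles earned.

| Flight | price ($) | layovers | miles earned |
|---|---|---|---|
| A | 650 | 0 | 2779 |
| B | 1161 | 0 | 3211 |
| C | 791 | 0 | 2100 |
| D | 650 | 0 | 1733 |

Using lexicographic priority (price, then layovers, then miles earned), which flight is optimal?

First minimize price: best is 650, kept {A, D}.
Then minimize layovers: best is 0, kept {A, D}.
Then maximize miles earned: best is 2779, kept {A}.

A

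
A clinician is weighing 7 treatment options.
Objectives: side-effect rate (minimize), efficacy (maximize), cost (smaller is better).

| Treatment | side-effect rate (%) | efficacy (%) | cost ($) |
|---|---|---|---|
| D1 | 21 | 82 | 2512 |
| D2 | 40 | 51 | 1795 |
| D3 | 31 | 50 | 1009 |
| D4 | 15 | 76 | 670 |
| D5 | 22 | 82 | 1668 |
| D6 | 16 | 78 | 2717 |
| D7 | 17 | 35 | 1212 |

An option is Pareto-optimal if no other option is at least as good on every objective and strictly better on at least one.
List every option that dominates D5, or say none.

none

D1: worse on cost (2512 vs 1668).
D2: worse on side-effect rate (40 vs 22).
D3: worse on side-effect rate (31 vs 22).
D4: worse on efficacy (76 vs 82).
D6: worse on efficacy (78 vs 82).
D7: worse on efficacy (35 vs 82).
No option dominates D5.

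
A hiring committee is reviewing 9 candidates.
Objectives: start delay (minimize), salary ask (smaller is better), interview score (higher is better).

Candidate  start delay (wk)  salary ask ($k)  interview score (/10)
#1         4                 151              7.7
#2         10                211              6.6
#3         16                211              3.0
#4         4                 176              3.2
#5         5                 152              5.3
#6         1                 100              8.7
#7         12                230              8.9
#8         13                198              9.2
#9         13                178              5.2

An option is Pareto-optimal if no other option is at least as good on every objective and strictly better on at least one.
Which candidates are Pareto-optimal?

#1: dominated by #6 (start delay 1≤4, salary ask 100≤151, interview score 8.7≥7.7).
#2: dominated by #1 (start delay 4≤10, salary ask 151≤211, interview score 7.7≥6.6).
#3: dominated by #1 (start delay 4≤16, salary ask 151≤211, interview score 7.7≥3.0).
#4: dominated by #1 (start delay 4≤4, salary ask 151≤176, interview score 7.7≥3.2).
#5: dominated by #1 (start delay 4≤5, salary ask 151≤152, interview score 7.7≥5.3).
#6: not dominated (best start delay).
#7: not dominated.
#8: not dominated (best interview score).
#9: dominated by #1 (start delay 4≤13, salary ask 151≤178, interview score 7.7≥5.2).

#6, #7, #8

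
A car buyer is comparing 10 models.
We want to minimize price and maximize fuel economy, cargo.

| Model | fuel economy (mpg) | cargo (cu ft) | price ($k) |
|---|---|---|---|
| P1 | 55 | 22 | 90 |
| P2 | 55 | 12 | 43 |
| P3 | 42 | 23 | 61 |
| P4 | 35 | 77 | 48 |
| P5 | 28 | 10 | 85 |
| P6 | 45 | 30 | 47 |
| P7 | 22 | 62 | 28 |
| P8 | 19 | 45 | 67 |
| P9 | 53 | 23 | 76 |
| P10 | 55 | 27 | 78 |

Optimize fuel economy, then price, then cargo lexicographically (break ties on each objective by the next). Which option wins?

First maximize fuel economy: best is 55, kept {P1, P2, P10}.
Then minimize price: best is 43, kept {P2}.

P2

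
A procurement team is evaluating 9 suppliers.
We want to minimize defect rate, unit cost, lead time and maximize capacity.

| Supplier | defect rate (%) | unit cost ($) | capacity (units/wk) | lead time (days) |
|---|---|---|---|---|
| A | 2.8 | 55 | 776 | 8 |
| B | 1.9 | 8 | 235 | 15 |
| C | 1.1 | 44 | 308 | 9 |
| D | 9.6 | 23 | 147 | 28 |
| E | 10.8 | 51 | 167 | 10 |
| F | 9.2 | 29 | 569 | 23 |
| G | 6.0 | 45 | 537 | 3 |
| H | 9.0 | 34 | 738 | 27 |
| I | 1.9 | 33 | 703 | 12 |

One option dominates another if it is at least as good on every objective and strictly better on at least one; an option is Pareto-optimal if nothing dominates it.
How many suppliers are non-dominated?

A: not dominated (best capacity).
B: not dominated (best unit cost).
C: not dominated (best defect rate).
D: dominated by B (defect rate 1.9≤9.6, unit cost 8≤23, capacity 235≥147, lead time 15≤28).
E: dominated by C (defect rate 1.1≤10.8, unit cost 44≤51, capacity 308≥167, lead time 9≤10).
F: not dominated.
G: not dominated (best lead time).
H: not dominated.
I: not dominated.
Pareto-optimal: A, B, C, F, G, H, I → 7.

7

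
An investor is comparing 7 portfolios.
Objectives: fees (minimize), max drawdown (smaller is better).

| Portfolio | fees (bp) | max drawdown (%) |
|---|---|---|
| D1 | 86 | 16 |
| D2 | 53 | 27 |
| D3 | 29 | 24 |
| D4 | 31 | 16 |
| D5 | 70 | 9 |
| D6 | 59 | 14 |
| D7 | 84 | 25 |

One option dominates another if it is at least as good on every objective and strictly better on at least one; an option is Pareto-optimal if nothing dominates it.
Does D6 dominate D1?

Yes

D6 vs D1: fees 59≤86, max drawdown 14≤16 — D6 is at least as good on every objective with at least one strict improvement.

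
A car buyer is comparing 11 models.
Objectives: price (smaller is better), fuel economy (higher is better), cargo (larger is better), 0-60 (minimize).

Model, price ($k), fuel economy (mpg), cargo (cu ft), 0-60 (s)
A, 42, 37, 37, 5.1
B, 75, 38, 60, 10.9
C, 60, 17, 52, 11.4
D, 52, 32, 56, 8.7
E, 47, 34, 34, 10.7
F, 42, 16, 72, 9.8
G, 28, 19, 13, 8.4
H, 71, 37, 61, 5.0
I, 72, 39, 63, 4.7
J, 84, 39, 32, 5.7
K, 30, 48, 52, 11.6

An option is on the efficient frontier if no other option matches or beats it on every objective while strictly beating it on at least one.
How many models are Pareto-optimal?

7

A: not dominated.
B: dominated by I (price 72≤75, fuel economy 39≥38, cargo 63≥60, 0-60 4.7≤10.9).
C: dominated by D (price 52≤60, fuel economy 32≥17, cargo 56≥52, 0-60 8.7≤11.4).
D: not dominated.
E: dominated by A (price 42≤47, fuel economy 37≥34, cargo 37≥34, 0-60 5.1≤10.7).
F: not dominated (best cargo).
G: not dominated (best price).
H: not dominated.
I: not dominated (best 0-60).
J: dominated by I (price 72≤84, fuel economy 39≥39, cargo 63≥32, 0-60 4.7≤5.7).
K: not dominated (best fuel economy).
Pareto-optimal: A, D, F, G, H, I, K → 7.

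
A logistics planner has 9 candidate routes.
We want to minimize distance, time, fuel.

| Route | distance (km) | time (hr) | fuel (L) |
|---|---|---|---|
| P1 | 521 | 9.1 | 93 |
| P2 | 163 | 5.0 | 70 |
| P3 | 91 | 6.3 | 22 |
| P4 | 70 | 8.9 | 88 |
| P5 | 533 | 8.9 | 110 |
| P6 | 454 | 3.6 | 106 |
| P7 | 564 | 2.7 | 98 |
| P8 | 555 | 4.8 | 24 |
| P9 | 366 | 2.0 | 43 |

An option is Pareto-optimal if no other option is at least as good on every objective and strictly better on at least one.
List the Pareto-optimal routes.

P2, P3, P4, P8, P9

P1: dominated by P2 (distance 163≤521, time 5.0≤9.1, fuel 70≤93).
P2: not dominated.
P3: not dominated (best fuel).
P4: not dominated (best distance).
P5: dominated by P2 (distance 163≤533, time 5.0≤8.9, fuel 70≤110).
P6: dominated by P9 (distance 366≤454, time 2.0≤3.6, fuel 43≤106).
P7: dominated by P9 (distance 366≤564, time 2.0≤2.7, fuel 43≤98).
P8: not dominated.
P9: not dominated (best time).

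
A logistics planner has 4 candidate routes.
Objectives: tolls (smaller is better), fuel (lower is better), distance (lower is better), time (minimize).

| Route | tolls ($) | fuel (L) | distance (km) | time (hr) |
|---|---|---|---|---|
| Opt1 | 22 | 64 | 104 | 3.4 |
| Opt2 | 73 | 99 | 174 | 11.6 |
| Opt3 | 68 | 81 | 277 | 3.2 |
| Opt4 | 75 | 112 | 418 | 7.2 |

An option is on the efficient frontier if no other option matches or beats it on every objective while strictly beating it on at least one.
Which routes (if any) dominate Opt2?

Opt1: tolls 22≤73, fuel 64≤99, distance 104≤174, time 3.4≤11.6 — dominates Opt2.
Others (Opt3, Opt4) are each worse than Opt2 on at least one objective.

Opt1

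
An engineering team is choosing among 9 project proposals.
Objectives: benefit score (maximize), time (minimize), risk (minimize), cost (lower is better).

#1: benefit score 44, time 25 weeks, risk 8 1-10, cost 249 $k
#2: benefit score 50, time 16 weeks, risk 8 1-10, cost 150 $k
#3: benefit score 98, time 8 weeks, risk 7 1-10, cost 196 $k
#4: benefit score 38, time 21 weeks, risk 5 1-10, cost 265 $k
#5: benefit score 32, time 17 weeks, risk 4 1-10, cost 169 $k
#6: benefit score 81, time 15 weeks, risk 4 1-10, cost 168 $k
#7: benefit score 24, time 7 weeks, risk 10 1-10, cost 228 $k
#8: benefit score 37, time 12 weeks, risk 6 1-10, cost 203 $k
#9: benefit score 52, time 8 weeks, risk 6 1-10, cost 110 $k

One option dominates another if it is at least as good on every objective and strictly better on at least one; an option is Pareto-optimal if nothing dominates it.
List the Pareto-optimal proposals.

#1: dominated by #2 (benefit score 50≥44, time 16≤25, risk 8≤8, cost 150≤249).
#2: dominated by #9 (benefit score 52≥50, time 8≤16, risk 6≤8, cost 110≤150).
#3: not dominated (best benefit score).
#4: dominated by #6 (benefit score 81≥38, time 15≤21, risk 4≤5, cost 168≤265).
#5: dominated by #6 (benefit score 81≥32, time 15≤17, risk 4≤4, cost 168≤169).
#6: not dominated.
#7: not dominated (best time).
#8: dominated by #9 (benefit score 52≥37, time 8≤12, risk 6≤6, cost 110≤203).
#9: not dominated (best cost).

#3, #6, #7, #9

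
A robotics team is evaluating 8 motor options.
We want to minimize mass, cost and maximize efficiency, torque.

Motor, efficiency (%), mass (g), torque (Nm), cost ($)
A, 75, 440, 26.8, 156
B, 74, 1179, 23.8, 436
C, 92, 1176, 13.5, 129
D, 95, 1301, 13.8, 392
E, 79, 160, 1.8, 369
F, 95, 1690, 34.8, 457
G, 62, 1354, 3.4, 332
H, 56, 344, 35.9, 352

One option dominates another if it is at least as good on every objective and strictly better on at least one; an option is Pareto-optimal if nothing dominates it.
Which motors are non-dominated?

A: not dominated.
B: dominated by A (efficiency 75≥74, mass 440≤1179, torque 26.8≥23.8, cost 156≤436).
C: not dominated (best cost).
D: not dominated.
E: not dominated (best mass).
F: not dominated.
G: dominated by A (efficiency 75≥62, mass 440≤1354, torque 26.8≥3.4, cost 156≤332).
H: not dominated (best torque).

A, C, D, E, F, H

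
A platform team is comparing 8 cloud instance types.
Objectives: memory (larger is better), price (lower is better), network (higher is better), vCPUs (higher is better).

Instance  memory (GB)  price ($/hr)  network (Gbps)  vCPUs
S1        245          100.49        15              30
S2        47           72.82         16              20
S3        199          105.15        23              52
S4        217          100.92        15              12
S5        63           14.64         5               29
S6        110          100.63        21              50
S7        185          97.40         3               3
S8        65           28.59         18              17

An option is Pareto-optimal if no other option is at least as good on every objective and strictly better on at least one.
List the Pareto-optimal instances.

S1: not dominated (best memory).
S2: not dominated.
S3: not dominated (best network).
S4: dominated by S1 (memory 245≥217, price 100.49≤100.92, network 15≥15, vCPUs 30≥12).
S5: not dominated (best price).
S6: not dominated.
S7: not dominated.
S8: not dominated.

S1, S2, S3, S5, S6, S7, S8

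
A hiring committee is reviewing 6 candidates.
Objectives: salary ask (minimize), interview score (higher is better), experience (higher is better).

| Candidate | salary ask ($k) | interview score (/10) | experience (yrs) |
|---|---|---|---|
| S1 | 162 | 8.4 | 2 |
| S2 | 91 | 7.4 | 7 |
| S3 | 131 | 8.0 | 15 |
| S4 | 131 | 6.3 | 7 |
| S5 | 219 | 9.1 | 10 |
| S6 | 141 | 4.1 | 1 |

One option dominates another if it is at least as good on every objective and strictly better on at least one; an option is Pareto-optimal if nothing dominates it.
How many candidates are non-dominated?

S1: not dominated.
S2: not dominated (best salary ask).
S3: not dominated (best experience).
S4: dominated by S2 (salary ask 91≤131, interview score 7.4≥6.3, experience 7≥7).
S5: not dominated (best interview score).
S6: dominated by S2 (salary ask 91≤141, interview score 7.4≥4.1, experience 7≥1).
Pareto-optimal: S1, S2, S3, S5 → 4.

4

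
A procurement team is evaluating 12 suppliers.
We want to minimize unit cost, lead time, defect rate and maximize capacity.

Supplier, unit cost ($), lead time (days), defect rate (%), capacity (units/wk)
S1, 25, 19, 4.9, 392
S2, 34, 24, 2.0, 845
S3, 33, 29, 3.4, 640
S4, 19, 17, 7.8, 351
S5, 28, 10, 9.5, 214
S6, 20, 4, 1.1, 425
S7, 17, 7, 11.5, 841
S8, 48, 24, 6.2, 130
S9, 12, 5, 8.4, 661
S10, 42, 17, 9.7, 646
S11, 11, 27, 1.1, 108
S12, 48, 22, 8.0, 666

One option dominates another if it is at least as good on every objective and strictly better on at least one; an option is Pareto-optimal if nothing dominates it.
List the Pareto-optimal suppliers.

S1: dominated by S6 (unit cost 20≤25, lead time 4≤19, defect rate 1.1≤4.9, capacity 425≥392).
S2: not dominated (best capacity).
S3: not dominated.
S4: not dominated.
S5: dominated by S6 (unit cost 20≤28, lead time 4≤10, defect rate 1.1≤9.5, capacity 425≥214).
S6: not dominated (best lead time).
S7: not dominated.
S8: dominated by S1 (unit cost 25≤48, lead time 19≤24, defect rate 4.9≤6.2, capacity 392≥130).
S9: not dominated.
S10: dominated by S9 (unit cost 12≤42, lead time 5≤17, defect rate 8.4≤9.7, capacity 661≥646).
S11: not dominated (best unit cost).
S12: not dominated.

S2, S3, S4, S6, S7, S9, S11, S12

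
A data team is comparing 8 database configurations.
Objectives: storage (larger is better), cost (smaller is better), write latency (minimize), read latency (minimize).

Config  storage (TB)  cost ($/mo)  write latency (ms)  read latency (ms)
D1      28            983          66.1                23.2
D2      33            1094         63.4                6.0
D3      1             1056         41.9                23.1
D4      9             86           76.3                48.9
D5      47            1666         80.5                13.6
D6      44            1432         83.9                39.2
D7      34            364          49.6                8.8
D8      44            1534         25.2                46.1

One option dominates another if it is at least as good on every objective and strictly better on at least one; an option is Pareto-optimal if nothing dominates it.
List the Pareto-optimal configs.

D2, D3, D4, D5, D6, D7, D8

D1: dominated by D7 (storage 34≥28, cost 364≤983, write latency 49.6≤66.1, read latency 8.8≤23.2).
D2: not dominated (best read latency).
D3: not dominated.
D4: not dominated (best cost).
D5: not dominated (best storage).
D6: not dominated.
D7: not dominated.
D8: not dominated (best write latency).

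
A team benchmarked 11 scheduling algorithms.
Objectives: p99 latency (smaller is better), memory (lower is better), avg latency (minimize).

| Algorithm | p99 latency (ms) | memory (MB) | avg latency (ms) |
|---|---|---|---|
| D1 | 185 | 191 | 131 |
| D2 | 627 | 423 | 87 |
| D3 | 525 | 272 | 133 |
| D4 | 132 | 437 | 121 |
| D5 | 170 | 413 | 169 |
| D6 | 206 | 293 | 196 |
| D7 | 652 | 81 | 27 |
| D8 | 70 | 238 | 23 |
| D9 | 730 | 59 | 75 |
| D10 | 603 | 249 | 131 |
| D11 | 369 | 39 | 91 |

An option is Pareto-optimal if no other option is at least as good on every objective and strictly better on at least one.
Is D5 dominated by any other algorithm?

Yes

D8 vs D5: p99 latency 70≤170, memory 238≤413, avg latency 23≤169 — D8 is at least as good on every objective and strictly better on at least one, so D8 dominates D5.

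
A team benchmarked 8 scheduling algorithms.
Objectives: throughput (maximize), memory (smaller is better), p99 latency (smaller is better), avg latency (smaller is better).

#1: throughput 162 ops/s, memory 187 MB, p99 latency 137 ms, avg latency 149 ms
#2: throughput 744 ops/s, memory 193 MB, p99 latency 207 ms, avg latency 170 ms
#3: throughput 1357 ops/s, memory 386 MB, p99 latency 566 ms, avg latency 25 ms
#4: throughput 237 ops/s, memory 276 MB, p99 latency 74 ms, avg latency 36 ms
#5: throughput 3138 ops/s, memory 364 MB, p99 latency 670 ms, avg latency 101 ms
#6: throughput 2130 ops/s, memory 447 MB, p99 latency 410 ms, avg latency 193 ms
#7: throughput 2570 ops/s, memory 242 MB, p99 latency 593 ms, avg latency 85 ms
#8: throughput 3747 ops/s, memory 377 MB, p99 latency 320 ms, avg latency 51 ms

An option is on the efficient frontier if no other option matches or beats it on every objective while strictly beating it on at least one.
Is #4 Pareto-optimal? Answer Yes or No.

Yes

#1: worse on throughput (162 vs 237).
#2: worse on p99 latency (207 vs 74).
#3: worse on memory (386 vs 276).
#5: worse on memory (364 vs 276).
#6: worse on memory (447 vs 276).
#7: worse on p99 latency (593 vs 74).
#8: worse on memory (377 vs 276).
No option is at least as good as #4 on every objective and strictly better on one.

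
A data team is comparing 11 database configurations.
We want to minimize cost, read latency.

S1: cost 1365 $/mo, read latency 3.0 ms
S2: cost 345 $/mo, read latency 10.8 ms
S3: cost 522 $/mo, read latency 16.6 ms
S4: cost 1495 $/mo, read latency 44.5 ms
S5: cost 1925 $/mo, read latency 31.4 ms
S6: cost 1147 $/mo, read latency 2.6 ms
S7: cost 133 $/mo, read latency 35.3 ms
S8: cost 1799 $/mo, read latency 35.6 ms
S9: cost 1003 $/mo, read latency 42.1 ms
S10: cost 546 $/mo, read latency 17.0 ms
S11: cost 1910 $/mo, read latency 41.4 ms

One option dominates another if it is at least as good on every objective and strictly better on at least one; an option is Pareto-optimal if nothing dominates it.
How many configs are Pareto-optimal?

S1: dominated by S6 (cost 1147≤1365, read latency 2.6≤3.0).
S2: not dominated.
S3: dominated by S2 (cost 345≤522, read latency 10.8≤16.6).
S4: dominated by S1 (cost 1365≤1495, read latency 3.0≤44.5).
S5: dominated by S1 (cost 1365≤1925, read latency 3.0≤31.4).
S6: not dominated (best read latency).
S7: not dominated (best cost).
S8: dominated by S1 (cost 1365≤1799, read latency 3.0≤35.6).
S9: dominated by S2 (cost 345≤1003, read latency 10.8≤42.1).
S10: dominated by S2 (cost 345≤546, read latency 10.8≤17.0).
S11: dominated by S1 (cost 1365≤1910, read latency 3.0≤41.4).
Pareto-optimal: S2, S6, S7 → 3.

3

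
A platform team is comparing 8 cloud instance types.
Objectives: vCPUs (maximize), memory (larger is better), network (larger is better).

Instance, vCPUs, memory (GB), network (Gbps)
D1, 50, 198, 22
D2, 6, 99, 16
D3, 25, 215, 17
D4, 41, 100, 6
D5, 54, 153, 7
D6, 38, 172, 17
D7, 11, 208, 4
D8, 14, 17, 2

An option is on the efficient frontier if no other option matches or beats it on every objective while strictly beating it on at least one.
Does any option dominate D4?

Yes

D1 vs D4: vCPUs 50≥41, memory 198≥100, network 22≥6 — D1 is at least as good on every objective and strictly better on at least one, so D1 dominates D4.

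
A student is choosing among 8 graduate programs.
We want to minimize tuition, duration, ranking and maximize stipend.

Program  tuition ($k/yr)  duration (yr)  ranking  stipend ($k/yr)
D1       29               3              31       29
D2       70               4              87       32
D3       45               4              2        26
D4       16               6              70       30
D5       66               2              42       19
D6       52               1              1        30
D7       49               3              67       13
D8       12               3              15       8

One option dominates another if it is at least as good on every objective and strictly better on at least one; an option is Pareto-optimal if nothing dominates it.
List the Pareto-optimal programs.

D1, D2, D3, D4, D6, D8

D1: not dominated.
D2: not dominated (best stipend).
D3: not dominated.
D4: not dominated.
D5: dominated by D6 (tuition 52≤66, duration 1≤2, ranking 1≤42, stipend 30≥19).
D6: not dominated (best duration).
D7: dominated by D1 (tuition 29≤49, duration 3≤3, ranking 31≤67, stipend 29≥13).
D8: not dominated (best tuition).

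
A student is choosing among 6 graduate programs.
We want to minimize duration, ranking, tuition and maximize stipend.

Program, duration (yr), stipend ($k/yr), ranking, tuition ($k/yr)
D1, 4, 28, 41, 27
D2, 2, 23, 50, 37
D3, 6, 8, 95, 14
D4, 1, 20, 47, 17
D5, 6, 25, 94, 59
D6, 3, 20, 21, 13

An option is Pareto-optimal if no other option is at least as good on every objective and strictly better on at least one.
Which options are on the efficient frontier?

D1: not dominated (best stipend).
D2: not dominated.
D3: dominated by D6 (duration 3≤6, stipend 20≥8, ranking 21≤95, tuition 13≤14).
D4: not dominated (best duration).
D5: dominated by D1 (duration 4≤6, stipend 28≥25, ranking 41≤94, tuition 27≤59).
D6: not dominated (best ranking).

D1, D2, D4, D6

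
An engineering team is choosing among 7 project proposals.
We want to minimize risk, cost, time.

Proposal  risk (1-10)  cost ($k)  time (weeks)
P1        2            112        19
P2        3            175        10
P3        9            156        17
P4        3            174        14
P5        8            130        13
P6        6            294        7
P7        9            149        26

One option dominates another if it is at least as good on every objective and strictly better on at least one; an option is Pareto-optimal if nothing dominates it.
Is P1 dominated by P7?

No

P7 vs P1: P7 is worse on risk (9 vs 2), so it does not dominate P1.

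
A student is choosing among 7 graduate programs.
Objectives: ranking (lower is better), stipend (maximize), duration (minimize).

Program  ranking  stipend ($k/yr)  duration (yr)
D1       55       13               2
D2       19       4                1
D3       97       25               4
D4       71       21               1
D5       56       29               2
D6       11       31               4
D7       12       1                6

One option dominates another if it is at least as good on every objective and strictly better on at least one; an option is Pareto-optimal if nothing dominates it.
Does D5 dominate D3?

Yes

D5 vs D3: ranking 56≤97, stipend 29≥25, duration 2≤4 — D5 is at least as good on every objective with at least one strict improvement.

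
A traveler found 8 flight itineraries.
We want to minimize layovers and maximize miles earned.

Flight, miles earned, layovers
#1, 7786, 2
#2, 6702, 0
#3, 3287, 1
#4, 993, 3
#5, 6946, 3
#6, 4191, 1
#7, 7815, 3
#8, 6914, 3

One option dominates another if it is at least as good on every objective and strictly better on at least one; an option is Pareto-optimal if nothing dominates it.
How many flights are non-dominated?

3

#1: not dominated.
#2: not dominated (best layovers).
#3: dominated by #2 (miles earned 6702≥3287, layovers 0≤1).
#4: dominated by #1 (miles earned 7786≥993, layovers 2≤3).
#5: dominated by #1 (miles earned 7786≥6946, layovers 2≤3).
#6: dominated by #2 (miles earned 6702≥4191, layovers 0≤1).
#7: not dominated (best miles earned).
#8: dominated by #1 (miles earned 7786≥6914, layovers 2≤3).
Pareto-optimal: #1, #2, #7 → 3.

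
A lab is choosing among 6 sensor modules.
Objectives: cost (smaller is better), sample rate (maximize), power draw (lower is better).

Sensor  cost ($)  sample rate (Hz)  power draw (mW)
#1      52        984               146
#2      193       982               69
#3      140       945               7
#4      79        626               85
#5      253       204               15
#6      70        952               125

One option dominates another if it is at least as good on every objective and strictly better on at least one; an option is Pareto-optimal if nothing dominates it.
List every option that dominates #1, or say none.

none

#2: worse on cost (193 vs 52).
#3: worse on cost (140 vs 52).
#4: worse on cost (79 vs 52).
#5: worse on cost (253 vs 52).
#6: worse on cost (70 vs 52).
No option dominates #1.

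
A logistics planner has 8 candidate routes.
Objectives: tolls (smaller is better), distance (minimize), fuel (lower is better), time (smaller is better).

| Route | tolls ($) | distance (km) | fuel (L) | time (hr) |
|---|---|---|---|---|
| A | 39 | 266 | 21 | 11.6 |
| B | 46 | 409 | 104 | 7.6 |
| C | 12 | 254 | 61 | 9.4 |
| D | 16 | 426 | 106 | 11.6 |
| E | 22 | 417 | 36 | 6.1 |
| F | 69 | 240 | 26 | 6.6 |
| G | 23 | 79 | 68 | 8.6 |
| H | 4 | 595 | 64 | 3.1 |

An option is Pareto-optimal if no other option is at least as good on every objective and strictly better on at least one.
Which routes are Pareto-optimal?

A, B, C, E, F, G, H

A: not dominated (best fuel).
B: not dominated.
C: not dominated.
D: dominated by C (tolls 12≤16, distance 254≤426, fuel 61≤106, time 9.4≤11.6).
E: not dominated.
F: not dominated.
G: not dominated (best distance).
H: not dominated (best tolls).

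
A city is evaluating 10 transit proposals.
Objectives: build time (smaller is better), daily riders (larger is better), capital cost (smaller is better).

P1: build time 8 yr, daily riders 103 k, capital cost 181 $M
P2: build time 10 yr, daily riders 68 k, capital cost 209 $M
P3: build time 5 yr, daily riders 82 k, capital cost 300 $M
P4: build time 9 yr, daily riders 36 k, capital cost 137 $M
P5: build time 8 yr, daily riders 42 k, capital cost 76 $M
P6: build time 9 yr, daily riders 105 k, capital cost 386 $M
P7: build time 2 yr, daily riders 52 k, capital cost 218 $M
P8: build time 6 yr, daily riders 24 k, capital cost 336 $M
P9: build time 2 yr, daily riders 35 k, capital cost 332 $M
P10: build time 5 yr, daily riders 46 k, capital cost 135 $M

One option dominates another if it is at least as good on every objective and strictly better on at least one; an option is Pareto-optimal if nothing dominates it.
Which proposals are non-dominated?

P1, P3, P5, P6, P7, P10

P1: not dominated.
P2: dominated by P1 (build time 8≤10, daily riders 103≥68, capital cost 181≤209).
P3: not dominated.
P4: dominated by P5 (build time 8≤9, daily riders 42≥36, capital cost 76≤137).
P5: not dominated (best capital cost).
P6: not dominated (best daily riders).
P7: not dominated.
P8: dominated by P3 (build time 5≤6, daily riders 82≥24, capital cost 300≤336).
P9: dominated by P7 (build time 2≤2, daily riders 52≥35, capital cost 218≤332).
P10: not dominated.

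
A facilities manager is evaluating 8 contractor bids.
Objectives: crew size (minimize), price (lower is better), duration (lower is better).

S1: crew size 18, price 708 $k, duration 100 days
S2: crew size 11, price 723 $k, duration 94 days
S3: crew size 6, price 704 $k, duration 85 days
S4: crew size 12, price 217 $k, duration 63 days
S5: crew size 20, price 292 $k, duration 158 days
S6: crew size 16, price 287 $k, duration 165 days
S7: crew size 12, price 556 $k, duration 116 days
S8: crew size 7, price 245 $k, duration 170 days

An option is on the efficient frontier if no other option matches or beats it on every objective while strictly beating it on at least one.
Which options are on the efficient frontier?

S3, S4, S8

S1: dominated by S3 (crew size 6≤18, price 704≤708, duration 85≤100).
S2: dominated by S3 (crew size 6≤11, price 704≤723, duration 85≤94).
S3: not dominated (best crew size).
S4: not dominated (best price).
S5: dominated by S4 (crew size 12≤20, price 217≤292, duration 63≤158).
S6: dominated by S4 (crew size 12≤16, price 217≤287, duration 63≤165).
S7: dominated by S4 (crew size 12≤12, price 217≤556, duration 63≤116).
S8: not dominated.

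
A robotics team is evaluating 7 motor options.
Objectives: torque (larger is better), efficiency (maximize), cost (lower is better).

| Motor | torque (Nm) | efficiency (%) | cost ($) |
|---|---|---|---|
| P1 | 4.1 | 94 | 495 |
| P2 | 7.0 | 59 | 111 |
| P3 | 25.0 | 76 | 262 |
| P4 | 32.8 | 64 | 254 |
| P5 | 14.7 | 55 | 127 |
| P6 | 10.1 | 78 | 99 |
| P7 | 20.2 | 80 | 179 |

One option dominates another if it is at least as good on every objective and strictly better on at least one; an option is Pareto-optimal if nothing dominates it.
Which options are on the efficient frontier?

P1, P3, P4, P5, P6, P7

P1: not dominated (best efficiency).
P2: dominated by P6 (torque 10.1≥7.0, efficiency 78≥59, cost 99≤111).
P3: not dominated.
P4: not dominated (best torque).
P5: not dominated.
P6: not dominated (best cost).
P7: not dominated.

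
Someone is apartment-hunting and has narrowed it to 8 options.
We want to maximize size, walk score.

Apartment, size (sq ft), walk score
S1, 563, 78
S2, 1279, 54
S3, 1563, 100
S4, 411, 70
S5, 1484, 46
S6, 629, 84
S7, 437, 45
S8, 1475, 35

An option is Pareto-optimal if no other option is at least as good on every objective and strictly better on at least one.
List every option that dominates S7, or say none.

S1: size 563≥437, walk score 78≥45 — dominates S7.
S2: size 1279≥437, walk score 54≥45 — dominates S7.
S3: size 1563≥437, walk score 100≥45 — dominates S7.
S5: size 1484≥437, walk score 46≥45 — dominates S7.
S6: size 629≥437, walk score 84≥45 — dominates S7.
Others (S4, S8) are each worse than S7 on at least one objective.

S1, S2, S3, S5, S6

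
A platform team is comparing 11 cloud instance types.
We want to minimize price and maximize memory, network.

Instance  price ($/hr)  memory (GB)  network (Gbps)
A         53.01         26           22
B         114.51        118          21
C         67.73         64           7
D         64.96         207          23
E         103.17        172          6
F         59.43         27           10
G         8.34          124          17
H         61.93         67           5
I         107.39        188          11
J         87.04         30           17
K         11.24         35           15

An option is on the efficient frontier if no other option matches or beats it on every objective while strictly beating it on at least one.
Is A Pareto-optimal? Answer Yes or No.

Yes

B: worse on price (114.51 vs 53.01).
C: worse on price (67.73 vs 53.01).
D: worse on price (64.96 vs 53.01).
E: worse on price (103.17 vs 53.01).
F: worse on price (59.43 vs 53.01).
G: worse on network (17 vs 22).
H: worse on price (61.93 vs 53.01).
I: worse on price (107.39 vs 53.01).
J: worse on price (87.04 vs 53.01).
K: worse on network (15 vs 22).
No option is at least as good as A on every objective and strictly better on one.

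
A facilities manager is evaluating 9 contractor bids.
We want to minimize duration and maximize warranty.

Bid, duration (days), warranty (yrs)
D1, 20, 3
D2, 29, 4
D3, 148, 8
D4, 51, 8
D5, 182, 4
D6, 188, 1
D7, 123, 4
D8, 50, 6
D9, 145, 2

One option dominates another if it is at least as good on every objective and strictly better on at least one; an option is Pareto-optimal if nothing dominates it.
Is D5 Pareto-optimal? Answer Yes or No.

No

D2 vs D5: duration 29≤182, warranty 4≥4 — D2 is at least as good on every objective and strictly better on at least one, so D2 dominates D5.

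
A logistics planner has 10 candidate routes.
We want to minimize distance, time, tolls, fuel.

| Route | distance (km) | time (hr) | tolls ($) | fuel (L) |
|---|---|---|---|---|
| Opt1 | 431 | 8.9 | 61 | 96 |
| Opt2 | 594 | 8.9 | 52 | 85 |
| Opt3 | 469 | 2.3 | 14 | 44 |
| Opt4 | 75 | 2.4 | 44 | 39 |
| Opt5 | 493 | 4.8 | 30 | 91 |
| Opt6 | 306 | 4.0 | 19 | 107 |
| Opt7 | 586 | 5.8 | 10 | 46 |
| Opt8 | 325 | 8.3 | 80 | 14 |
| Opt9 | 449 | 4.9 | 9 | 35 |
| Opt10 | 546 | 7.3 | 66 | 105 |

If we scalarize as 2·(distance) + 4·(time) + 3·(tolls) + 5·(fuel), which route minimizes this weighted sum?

Opt4

Opt1: 2·431 + 4·8.9 + 3·61 + 5·96 = 1560.6
Opt2: 2·594 + 4·8.9 + 3·52 + 5·85 = 1804.6
Opt3: 2·469 + 4·2.3 + 3·14 + 5·44 = 1209.2
Opt4: 2·75 + 4·2.4 + 3·44 + 5·39 = 486.6
Opt5: 2·493 + 4·4.8 + 3·30 + 5·91 = 1550.2
Opt6: 2·306 + 4·4.0 + 3·19 + 5·107 = 1220.0
Opt7: 2·586 + 4·5.8 + 3·10 + 5·46 = 1455.2
Opt8: 2·325 + 4·8.3 + 3·80 + 5·14 = 993.2
Opt9: 2·449 + 4·4.9 + 3·9 + 5·35 = 1119.6
Opt10: 2·546 + 4·7.3 + 3·66 + 5·105 = 1844.2
Lowest: Opt4 at 486.6.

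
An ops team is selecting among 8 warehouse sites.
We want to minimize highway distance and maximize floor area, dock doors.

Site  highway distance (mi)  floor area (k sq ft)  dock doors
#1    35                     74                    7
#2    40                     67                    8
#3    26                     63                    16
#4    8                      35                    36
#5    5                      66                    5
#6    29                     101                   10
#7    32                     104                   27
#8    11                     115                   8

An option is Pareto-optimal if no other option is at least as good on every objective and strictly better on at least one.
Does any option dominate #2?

#6 vs #2: highway distance 29≤40, floor area 101≥67, dock doors 10≥8 — #6 is at least as good on every objective and strictly better on at least one, so #6 dominates #2.

Yes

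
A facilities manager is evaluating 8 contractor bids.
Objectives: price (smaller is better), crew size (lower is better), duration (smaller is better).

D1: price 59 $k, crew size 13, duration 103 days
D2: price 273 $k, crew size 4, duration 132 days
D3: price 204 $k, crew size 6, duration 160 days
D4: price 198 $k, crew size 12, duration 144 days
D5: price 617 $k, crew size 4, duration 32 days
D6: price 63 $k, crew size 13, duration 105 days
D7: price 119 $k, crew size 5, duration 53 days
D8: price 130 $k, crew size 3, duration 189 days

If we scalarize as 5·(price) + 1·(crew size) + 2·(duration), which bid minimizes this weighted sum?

D1

D1: 5·59 + 1·13 + 2·103 = 514
D2: 5·273 + 1·4 + 2·132 = 1633
D3: 5·204 + 1·6 + 2·160 = 1346
D4: 5·198 + 1·12 + 2·144 = 1290
D5: 5·617 + 1·4 + 2·32 = 3153
D6: 5·63 + 1·13 + 2·105 = 538
D7: 5·119 + 1·5 + 2·53 = 706
D8: 5·130 + 1·3 + 2·189 = 1031
Lowest: D1 at 514.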